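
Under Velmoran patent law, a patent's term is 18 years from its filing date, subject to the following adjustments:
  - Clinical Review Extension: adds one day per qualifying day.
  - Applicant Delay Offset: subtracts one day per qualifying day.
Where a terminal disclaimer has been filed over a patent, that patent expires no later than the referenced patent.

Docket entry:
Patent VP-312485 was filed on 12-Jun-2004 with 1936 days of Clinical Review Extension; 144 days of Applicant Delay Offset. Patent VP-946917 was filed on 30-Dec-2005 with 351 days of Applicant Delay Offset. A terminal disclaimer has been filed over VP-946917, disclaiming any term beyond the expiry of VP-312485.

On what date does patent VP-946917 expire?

Natural term of VP-946917:
  Base: filing + 18 years → 30 December 2023.
  Applicant Delay Offset: −351 days → 13 January 2023.
Expiry of referenced patent VP-312485:
  Base: filing + 18 years → 12 June 2022.
  Clinical Review Extension: +1936 days → 30 September 2027.
  Applicant Delay Offset: −144 days → 9 May 2027.
Terminal disclaimer: VP-946917 expires on the earlier of 13 January 2023 and 9 May 2027.

January 13, 2023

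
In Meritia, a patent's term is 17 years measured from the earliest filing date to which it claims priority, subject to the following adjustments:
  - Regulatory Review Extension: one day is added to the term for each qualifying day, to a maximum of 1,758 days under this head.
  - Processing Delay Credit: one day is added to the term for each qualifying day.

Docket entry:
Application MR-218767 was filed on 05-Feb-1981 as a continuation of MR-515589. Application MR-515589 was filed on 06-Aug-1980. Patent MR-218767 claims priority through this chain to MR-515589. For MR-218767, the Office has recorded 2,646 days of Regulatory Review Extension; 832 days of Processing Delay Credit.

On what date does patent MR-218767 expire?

Earliest priority filing: 6 August 1980.
Base term: 6 August 1980 + 17 years → 6 August 1997.
Regulatory Review Extension: 2646 days claimed exceeds the 1758-day cap, so +1758 days → 30 May 2002.
Processing Delay Credit: +832 days → 8 September 2004.

September 8, 2004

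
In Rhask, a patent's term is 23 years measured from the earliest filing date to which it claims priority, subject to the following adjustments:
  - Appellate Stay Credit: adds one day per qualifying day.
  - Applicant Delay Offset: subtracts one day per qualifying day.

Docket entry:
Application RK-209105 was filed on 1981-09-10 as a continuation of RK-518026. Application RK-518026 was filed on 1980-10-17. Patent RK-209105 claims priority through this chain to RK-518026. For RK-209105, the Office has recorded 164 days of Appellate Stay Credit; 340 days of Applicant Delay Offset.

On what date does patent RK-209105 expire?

Earliest priority filing: 17 October 1980.
Base term: 17 October 1980 + 23 years → 17 October 2003.
Appellate Stay Credit: +164 days → 29 March 2004.
Applicant Delay Offset: −340 days → 24 April 2003.

April 24, 2003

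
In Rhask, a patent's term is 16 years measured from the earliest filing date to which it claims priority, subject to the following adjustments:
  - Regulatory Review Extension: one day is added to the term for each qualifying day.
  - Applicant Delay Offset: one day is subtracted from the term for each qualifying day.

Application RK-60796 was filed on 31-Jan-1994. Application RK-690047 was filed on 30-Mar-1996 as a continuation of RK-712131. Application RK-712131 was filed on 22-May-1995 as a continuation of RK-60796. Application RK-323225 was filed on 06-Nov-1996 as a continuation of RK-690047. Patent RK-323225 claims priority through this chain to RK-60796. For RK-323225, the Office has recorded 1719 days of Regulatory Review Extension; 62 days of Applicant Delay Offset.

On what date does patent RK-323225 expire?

August 15, 2014

Earliest priority filing: 31 January 1994.
Base term: 31 January 1994 + 16 years → 31 January 2010.
Regulatory Review Extension: +1719 days → 16 October 2014.
Applicant Delay Offset: −62 days → 15 August 2014.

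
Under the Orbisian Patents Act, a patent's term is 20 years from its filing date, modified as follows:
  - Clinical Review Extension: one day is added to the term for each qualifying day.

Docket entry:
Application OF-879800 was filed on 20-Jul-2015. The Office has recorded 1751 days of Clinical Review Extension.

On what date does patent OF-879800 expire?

Base term: filing date + 20 years → 20 July 2035.
Clinical Review Extension: +1751 days → 5 May 2040.

May 5, 2040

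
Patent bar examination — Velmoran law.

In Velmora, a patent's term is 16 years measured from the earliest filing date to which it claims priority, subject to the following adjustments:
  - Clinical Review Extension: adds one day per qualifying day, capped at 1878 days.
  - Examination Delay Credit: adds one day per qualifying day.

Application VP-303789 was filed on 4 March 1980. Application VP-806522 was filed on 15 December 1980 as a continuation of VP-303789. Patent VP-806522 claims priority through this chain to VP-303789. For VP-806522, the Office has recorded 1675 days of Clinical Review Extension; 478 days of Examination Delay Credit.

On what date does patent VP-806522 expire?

2002-01-25

Earliest priority filing: 4 March 1980.
Base term: 4 March 1980 + 16 years → 4 March 1996.
Clinical Review Extension: 1675 days (within the 1878-day cap) → +1675 days → 4 October 2000.
Examination Delay Credit: +478 days → 25 January 2002.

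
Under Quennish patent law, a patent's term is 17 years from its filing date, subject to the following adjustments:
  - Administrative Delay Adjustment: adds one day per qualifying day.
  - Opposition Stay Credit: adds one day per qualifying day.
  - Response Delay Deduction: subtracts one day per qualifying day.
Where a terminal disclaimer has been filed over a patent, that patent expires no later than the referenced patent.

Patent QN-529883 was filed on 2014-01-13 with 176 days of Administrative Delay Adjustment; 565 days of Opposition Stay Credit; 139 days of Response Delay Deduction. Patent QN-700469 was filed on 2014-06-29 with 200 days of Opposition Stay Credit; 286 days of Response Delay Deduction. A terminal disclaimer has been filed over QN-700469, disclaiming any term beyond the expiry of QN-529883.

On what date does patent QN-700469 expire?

Natural term of QN-700469:
  Base: filing + 17 years → 29 June 2031.
  Opposition Stay Credit: +200 days → 15 January 2032.
  Response Delay Deduction: −286 days → 4 April 2031.
Expiry of referenced patent QN-529883:
  Base: filing + 17 years → 13 January 2031.
  Administrative Delay Adjustment: +176 days → 8 July 2031.
  Opposition Stay Credit: +565 days → 23 January 2033.
  Response Delay Deduction: −139 days → 6 September 2032.
Terminal disclaimer: QN-700469 expires on the earlier of 4 April 2031 and 6 September 2032.

2031-04-04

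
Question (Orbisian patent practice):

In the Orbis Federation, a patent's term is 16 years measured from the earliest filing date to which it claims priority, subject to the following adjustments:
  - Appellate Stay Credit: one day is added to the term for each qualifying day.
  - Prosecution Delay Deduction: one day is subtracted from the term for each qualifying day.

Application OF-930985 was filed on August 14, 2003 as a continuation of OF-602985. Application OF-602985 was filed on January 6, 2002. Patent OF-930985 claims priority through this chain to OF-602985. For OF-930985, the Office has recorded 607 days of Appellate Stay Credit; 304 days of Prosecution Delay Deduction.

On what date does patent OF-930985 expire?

Earliest priority filing: 6 January 2002.
Base term: 6 January 2002 + 16 years → 6 January 2018.
Appellate Stay Credit: +607 days → 5 September 2019.
Prosecution Delay Deduction: −304 days → 5 November 2018.

2018-11-05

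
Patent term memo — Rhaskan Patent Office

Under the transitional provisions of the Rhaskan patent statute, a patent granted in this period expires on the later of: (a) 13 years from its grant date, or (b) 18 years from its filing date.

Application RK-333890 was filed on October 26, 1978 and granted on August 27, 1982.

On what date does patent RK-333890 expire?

(a) grant + 13 years → 27 August 1995.
(b) filing + 18 years → 26 October 1996.
Later of the two: 26 October 1996.

October 26, 1996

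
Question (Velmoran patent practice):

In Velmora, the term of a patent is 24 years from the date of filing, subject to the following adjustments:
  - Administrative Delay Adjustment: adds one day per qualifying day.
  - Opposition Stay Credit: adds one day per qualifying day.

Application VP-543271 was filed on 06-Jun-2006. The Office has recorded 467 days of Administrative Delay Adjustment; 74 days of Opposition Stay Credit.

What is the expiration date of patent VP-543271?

November 29, 2031

Base term: filing date + 24 years → 6 June 2030.
Administrative Delay Adjustment: +467 days → 16 September 2031.
Opposition Stay Credit: +74 days → 29 November 2031.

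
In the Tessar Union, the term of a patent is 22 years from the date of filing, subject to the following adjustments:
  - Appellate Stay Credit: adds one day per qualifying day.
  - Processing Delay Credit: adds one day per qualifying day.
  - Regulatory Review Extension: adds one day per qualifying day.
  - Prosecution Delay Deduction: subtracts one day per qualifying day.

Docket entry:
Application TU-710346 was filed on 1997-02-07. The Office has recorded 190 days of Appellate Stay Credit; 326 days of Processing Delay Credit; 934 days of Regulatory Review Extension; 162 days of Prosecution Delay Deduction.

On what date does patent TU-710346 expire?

August 18, 2022

Base term: filing date + 22 years → 7 February 2019.
Appellate Stay Credit: +190 days → 16 August 2019.
Processing Delay Credit: +326 days → 7 July 2020.
Regulatory Review Extension: +934 days → 27 January 2023.
Prosecution Delay Deduction: −162 days → 18 August 2022.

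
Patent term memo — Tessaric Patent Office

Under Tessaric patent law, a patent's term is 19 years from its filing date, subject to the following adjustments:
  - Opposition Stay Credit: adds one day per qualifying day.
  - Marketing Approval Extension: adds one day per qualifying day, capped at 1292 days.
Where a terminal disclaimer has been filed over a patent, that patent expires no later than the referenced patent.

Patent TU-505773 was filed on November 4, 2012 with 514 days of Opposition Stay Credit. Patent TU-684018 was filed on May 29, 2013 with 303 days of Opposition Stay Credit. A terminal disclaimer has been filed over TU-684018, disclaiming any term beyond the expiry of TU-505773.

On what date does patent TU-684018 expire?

March 28, 2033

Natural term of TU-684018:
  Base: filing + 19 years → 29 May 2032.
  Opposition Stay Credit: +303 days → 28 March 2033.
Expiry of referenced patent TU-505773:
  Base: filing + 19 years → 4 November 2031.
  Opposition Stay Credit: +514 days → 1 April 2033.
Terminal disclaimer: TU-684018 expires on the earlier of 28 March 2033 and 1 April 2033.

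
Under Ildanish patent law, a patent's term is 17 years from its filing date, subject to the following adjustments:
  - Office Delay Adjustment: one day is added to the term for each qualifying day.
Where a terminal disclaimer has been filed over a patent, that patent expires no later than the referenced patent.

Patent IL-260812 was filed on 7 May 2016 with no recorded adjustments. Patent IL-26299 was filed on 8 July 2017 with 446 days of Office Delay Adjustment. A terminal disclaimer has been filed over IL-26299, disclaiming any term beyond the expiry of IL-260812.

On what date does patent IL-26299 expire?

Natural term of IL-26299:
  Base: filing + 17 years → 8 July 2034.
  Office Delay Adjustment: +446 days → 27 September 2035.
Expiry of referenced patent IL-260812:
  Base: filing + 17 years → 7 May 2033.
Terminal disclaimer: IL-26299 expires on the earlier of 27 September 2035 and 7 May 2033.

May 7, 2033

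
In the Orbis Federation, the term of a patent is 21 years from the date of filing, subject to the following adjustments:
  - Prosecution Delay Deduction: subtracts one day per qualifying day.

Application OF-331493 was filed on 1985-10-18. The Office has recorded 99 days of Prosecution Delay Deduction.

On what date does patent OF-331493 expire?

Base term: filing date + 21 years → 18 October 2006.
Prosecution Delay Deduction: −99 days → 11 July 2006.

2006-07-11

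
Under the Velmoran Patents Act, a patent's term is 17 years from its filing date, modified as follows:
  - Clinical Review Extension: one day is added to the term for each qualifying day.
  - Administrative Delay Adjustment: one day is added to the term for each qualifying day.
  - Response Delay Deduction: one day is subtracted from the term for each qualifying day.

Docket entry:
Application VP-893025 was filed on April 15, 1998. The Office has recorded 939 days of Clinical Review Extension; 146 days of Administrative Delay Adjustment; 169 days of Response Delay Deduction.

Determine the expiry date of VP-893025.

Base term: filing date + 17 years → 15 April 2015.
Clinical Review Extension: +939 days → 9 November 2017.
Administrative Delay Adjustment: +146 days → 4 April 2018.
Response Delay Deduction: −169 days → 17 October 2017.

October 17, 2017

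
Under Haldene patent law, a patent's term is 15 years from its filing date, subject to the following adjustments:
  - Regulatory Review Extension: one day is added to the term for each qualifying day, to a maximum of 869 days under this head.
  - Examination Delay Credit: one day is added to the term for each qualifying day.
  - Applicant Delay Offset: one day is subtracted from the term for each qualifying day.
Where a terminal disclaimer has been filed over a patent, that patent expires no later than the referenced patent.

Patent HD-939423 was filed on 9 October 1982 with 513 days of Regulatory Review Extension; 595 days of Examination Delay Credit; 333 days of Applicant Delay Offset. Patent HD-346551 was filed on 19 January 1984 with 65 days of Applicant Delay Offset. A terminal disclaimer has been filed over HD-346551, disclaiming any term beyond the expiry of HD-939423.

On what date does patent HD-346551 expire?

1998-11-15

Natural term of HD-346551:
  Base: filing + 15 years → 19 January 1999.
  Applicant Delay Offset: −65 days → 15 November 1998.
Expiry of referenced patent HD-939423:
  Base: filing + 15 years → 9 October 1997.
  Regulatory Review Extension: 513 days (within the 869-day cap) → +513 days → 6 March 1999.
  Examination Delay Credit: +595 days → 21 October 2000.
  Applicant Delay Offset: −333 days → 23 November 1999.
Terminal disclaimer: HD-346551 expires on the earlier of 15 November 1998 and 23 November 1999.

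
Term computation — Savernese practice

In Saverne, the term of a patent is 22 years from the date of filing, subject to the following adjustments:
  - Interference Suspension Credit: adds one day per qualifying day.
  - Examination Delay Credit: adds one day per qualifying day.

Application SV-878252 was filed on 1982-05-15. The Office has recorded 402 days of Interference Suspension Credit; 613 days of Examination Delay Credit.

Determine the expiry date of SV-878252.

February 24, 2007

Base term: filing date + 22 years → 15 May 2004.
Interference Suspension Credit: +402 days → 21 June 2005.
Examination Delay Credit: +613 days → 24 February 2007.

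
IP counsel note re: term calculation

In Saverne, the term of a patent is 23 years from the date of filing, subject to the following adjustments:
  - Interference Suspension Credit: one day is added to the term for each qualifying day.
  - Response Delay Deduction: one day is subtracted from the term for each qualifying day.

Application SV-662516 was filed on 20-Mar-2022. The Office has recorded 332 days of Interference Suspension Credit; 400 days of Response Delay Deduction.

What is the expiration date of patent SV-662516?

2045-01-11

Base term: filing date + 23 years → 20 March 2045.
Interference Suspension Credit: +332 days → 15 February 2046.
Response Delay Deduction: −400 days → 11 January 2045.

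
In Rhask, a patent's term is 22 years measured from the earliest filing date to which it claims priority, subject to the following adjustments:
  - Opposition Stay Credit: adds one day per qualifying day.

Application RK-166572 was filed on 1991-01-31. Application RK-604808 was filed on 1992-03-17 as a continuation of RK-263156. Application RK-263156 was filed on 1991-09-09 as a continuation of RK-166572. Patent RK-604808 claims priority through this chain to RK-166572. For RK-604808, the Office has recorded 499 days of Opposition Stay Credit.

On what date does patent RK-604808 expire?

June 14, 2014

Earliest priority filing: 31 January 1991.
Base term: 31 January 1991 + 22 years → 31 January 2013.
Opposition Stay Credit: +499 days → 14 June 2014.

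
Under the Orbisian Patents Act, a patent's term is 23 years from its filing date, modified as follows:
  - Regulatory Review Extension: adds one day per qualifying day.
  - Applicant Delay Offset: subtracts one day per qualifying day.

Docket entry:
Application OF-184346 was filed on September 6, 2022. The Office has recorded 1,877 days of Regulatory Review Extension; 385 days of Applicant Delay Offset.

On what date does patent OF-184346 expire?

Base term: filing date + 23 years → 6 September 2045.
Regulatory Review Extension: +1877 days → 27 October 2050.
Applicant Delay Offset: −385 days → 7 October 2049.

2049-10-07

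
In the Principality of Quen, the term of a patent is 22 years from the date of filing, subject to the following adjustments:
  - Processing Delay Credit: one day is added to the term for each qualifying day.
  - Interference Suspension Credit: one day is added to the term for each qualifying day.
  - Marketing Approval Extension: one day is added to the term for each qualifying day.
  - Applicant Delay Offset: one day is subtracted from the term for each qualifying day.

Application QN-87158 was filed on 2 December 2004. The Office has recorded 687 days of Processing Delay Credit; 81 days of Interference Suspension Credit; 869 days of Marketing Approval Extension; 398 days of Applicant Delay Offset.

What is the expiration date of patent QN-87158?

2030-04-24

Base term: filing date + 22 years → 2 December 2026.
Processing Delay Credit: +687 days → 19 October 2028.
Interference Suspension Credit: +81 days → 8 January 2029.
Marketing Approval Extension: +869 days → 27 May 2031.
Applicant Delay Offset: −398 days → 24 April 2030.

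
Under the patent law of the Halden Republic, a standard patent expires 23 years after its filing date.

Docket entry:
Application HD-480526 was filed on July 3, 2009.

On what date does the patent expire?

2032-07-03

Filing date + 23 years → 3 July 2032.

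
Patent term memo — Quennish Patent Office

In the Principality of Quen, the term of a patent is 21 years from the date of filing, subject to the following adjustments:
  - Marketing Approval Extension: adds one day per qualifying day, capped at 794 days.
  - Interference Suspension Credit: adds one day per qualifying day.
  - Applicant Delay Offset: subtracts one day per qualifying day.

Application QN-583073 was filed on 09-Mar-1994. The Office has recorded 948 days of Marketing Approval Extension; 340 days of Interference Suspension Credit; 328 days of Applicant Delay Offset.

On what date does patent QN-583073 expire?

Base term: filing date + 21 years → 9 March 2015.
Marketing Approval Extension: 948 days claimed exceeds the 794-day cap, so +794 days → 11 May 2017.
Interference Suspension Credit: +340 days → 16 April 2018.
Applicant Delay Offset: −328 days → 23 May 2017.

May 23, 2017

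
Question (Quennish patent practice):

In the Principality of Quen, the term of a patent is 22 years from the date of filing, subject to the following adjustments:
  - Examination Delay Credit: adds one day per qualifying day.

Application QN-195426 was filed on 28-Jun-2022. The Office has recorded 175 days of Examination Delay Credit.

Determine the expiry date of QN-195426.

Base term: filing date + 22 years → 28 June 2044.
Examination Delay Credit: +175 days → 20 December 2044.

2044-12-20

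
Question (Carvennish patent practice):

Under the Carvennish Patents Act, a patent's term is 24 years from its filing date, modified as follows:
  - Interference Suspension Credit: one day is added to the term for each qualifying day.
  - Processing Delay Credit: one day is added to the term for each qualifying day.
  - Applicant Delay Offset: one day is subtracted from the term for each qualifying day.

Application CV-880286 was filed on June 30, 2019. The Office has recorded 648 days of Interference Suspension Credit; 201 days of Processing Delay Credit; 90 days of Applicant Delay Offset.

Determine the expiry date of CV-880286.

Base term: filing date + 24 years → 30 June 2043.
Interference Suspension Credit: +648 days → 8 April 2045.
Processing Delay Credit: +201 days → 26 October 2045.
Applicant Delay Offset: −90 days → 28 July 2045.

2045-07-28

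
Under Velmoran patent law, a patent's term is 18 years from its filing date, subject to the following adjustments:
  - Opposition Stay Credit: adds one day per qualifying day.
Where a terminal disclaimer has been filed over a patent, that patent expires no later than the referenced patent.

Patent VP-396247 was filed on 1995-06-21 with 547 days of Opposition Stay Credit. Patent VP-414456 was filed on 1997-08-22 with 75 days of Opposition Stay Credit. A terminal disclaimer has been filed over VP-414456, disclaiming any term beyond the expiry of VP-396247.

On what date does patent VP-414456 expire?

Natural term of VP-414456:
  Base: filing + 18 years → 22 August 2015.
  Opposition Stay Credit: +75 days → 5 November 2015.
Expiry of referenced patent VP-396247:
  Base: filing + 18 years → 21 June 2013.
  Opposition Stay Credit: +547 days → 20 December 2014.
Terminal disclaimer: VP-414456 expires on the earlier of 5 November 2015 and 20 December 2014.

December 20, 2014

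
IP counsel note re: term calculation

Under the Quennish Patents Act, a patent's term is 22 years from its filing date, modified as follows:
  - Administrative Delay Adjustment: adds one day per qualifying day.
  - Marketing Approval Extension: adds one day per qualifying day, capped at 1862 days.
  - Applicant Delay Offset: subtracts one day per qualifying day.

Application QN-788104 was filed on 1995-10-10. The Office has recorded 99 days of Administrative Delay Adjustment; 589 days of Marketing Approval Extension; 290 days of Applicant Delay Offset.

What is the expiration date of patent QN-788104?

Base term: filing date + 22 years → 10 October 2017.
Administrative Delay Adjustment: +99 days → 17 January 2018.
Marketing Approval Extension: 589 days (within the 1862-day cap) → +589 days → 29 August 2019.
Applicant Delay Offset: −290 days → 12 November 2018.

November 12, 2018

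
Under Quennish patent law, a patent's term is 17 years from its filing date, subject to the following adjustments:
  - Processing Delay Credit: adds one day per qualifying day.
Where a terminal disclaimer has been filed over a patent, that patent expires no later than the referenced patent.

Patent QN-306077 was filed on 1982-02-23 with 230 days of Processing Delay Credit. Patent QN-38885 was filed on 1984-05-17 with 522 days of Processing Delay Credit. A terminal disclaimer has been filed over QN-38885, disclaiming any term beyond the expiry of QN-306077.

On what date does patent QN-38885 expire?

1999-10-11

Natural term of QN-38885:
  Base: filing + 17 years → 17 May 2001.
  Processing Delay Credit: +522 days → 21 October 2002.
Expiry of referenced patent QN-306077:
  Base: filing + 17 years → 23 February 1999.
  Processing Delay Credit: +230 days → 11 October 1999.
Terminal disclaimer: QN-38885 expires on the earlier of 21 October 2002 and 11 October 1999.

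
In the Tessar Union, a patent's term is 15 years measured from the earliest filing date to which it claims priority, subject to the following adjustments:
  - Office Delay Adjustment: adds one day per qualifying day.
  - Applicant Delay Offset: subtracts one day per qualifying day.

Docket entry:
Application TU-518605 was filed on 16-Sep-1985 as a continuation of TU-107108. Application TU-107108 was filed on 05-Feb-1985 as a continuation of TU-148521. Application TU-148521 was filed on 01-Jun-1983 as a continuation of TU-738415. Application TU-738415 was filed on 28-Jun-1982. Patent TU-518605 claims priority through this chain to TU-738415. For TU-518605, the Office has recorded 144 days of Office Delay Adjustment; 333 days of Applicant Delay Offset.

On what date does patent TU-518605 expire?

1996-12-21

Earliest priority filing: 28 June 1982.
Base term: 28 June 1982 + 15 years → 28 June 1997.
Office Delay Adjustment: +144 days → 19 November 1997.
Applicant Delay Offset: −333 days → 21 December 1996.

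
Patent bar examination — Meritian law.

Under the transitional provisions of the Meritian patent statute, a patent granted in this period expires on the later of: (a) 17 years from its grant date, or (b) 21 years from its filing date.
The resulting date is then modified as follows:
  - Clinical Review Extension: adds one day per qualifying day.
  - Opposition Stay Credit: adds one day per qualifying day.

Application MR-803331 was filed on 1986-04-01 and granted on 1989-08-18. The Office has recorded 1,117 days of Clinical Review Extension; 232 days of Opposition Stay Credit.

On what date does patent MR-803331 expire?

2010-12-10

(a) grant + 17 years → 18 August 2006.
(b) filing + 21 years → 1 April 2007.
Later of the two: 1 April 2007.
Clinical Review Extension: +1117 days → 22 April 2010.
Opposition Stay Credit: +232 days → 10 December 2010.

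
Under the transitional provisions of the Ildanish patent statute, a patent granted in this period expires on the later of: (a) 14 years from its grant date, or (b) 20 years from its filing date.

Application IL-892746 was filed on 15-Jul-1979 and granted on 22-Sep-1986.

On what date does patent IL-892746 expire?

(a) grant + 14 years → 22 September 2000.
(b) filing + 20 years → 15 July 1999.
Later of the two: 22 September 2000.

September 22, 2000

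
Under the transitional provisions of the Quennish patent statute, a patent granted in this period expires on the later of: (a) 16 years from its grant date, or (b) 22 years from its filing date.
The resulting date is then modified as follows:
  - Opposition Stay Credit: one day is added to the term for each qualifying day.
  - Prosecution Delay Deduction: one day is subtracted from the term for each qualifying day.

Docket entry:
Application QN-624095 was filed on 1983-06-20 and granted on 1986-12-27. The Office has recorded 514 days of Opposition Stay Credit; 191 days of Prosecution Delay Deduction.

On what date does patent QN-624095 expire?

(a) grant + 16 years → 27 December 2002.
(b) filing + 22 years → 20 June 2005.
Later of the two: 20 June 2005.
Opposition Stay Credit: +514 days → 16 November 2006.
Prosecution Delay Deduction: −191 days → 9 May 2006.

May 9, 2006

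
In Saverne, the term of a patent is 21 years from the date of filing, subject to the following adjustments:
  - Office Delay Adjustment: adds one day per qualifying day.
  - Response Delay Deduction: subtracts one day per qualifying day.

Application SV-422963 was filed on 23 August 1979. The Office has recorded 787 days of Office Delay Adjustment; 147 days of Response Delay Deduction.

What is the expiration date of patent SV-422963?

May 25, 2002

Base term: filing date + 21 years → 23 August 2000.
Office Delay Adjustment: +787 days → 19 October 2002.
Response Delay Deduction: −147 days → 25 May 2002.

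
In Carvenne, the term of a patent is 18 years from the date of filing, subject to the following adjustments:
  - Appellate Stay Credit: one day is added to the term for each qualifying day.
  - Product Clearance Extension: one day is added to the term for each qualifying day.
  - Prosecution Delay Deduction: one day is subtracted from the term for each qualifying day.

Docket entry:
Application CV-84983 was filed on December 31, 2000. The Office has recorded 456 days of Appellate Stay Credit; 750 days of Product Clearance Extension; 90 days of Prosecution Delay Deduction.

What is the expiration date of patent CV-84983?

2022-01-20

Base term: filing date + 18 years → 31 December 2018.
Appellate Stay Credit: +456 days → 31 March 2020.
Product Clearance Extension: +750 days → 20 April 2022.
Prosecution Delay Deduction: −90 days → 20 January 2022.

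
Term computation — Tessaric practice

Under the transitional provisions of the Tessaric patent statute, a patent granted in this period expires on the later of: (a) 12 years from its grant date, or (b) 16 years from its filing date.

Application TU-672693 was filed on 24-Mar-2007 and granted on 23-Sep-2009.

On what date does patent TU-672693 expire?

(a) grant + 12 years → 23 September 2021.
(b) filing + 16 years → 24 March 2023.
Later of the two: 24 March 2023.

March 24, 2023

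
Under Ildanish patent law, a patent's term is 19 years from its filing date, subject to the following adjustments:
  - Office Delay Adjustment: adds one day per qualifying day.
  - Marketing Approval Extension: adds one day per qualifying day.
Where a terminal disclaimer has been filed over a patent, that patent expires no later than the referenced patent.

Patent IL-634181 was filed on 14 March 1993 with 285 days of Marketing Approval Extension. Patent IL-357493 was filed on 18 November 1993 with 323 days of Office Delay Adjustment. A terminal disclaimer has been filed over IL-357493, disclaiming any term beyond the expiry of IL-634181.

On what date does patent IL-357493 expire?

Natural term of IL-357493:
  Base: filing + 19 years → 18 November 2012.
  Office Delay Adjustment: +323 days → 7 October 2013.
Expiry of referenced patent IL-634181:
  Base: filing + 19 years → 14 March 2012.
  Marketing Approval Extension: +285 days → 24 December 2012.
Terminal disclaimer: IL-357493 expires on the earlier of 7 October 2013 and 24 December 2012.

December 24, 2012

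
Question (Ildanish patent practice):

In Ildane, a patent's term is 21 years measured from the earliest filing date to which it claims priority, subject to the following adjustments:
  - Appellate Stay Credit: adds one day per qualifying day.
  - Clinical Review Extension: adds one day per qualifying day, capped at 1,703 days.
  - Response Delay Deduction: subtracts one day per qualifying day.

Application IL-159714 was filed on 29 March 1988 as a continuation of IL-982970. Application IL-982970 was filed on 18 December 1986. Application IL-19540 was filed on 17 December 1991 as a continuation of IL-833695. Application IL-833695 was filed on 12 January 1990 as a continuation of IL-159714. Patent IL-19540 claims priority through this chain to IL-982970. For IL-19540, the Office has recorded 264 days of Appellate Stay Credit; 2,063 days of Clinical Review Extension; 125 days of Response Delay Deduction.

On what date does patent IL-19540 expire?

January 2, 2013

Earliest priority filing: 18 December 1986.
Base term: 18 December 1986 + 21 years → 18 December 2007.
Appellate Stay Credit: +264 days → 7 September 2008.
Clinical Review Extension: 2063 days claimed exceeds the 1703-day cap, so +1703 days → 7 May 2013.
Response Delay Deduction: −125 days → 2 January 2013.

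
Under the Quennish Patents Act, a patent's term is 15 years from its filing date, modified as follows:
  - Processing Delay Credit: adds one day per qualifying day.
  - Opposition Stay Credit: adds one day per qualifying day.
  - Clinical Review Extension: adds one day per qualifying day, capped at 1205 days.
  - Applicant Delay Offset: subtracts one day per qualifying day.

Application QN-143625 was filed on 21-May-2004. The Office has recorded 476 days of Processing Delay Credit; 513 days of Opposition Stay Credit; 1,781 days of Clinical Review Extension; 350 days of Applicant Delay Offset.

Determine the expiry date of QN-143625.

June 7, 2024

Base term: filing date + 15 years → 21 May 2019.
Processing Delay Credit: +476 days → 8 September 2020.
Opposition Stay Credit: +513 days → 3 February 2022.
Clinical Review Extension: 1781 days claimed exceeds the 1205-day cap, so +1205 days → 23 May 2025.
Applicant Delay Offset: −350 days → 7 June 2024.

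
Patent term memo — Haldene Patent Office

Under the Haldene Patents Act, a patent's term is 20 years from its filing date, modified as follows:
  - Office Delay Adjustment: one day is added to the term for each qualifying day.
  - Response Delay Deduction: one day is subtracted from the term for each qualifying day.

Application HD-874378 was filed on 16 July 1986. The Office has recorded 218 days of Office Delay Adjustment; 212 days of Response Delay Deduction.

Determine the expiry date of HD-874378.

Base term: filing date + 20 years → 16 July 2006.
Office Delay Adjustment: +218 days → 19 February 2007.
Response Delay Deduction: −212 days → 22 July 2006.

July 22, 2006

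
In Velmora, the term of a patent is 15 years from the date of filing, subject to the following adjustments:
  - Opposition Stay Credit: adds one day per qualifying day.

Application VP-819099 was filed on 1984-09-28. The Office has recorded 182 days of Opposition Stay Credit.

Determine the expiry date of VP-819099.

Base term: filing date + 15 years → 28 September 1999.
Opposition Stay Credit: +182 days → 28 March 2000.

March 28, 2000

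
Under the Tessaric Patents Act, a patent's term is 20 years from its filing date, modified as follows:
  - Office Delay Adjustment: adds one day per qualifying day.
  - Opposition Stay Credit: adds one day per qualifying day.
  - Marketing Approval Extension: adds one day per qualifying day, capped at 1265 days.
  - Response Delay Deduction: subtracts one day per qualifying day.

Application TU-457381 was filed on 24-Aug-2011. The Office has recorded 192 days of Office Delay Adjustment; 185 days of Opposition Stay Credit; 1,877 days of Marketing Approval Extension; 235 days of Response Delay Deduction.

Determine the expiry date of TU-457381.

Base term: filing date + 20 years → 24 August 2031.
Office Delay Adjustment: +192 days → 3 March 2032.
Opposition Stay Credit: +185 days → 4 September 2032.
Marketing Approval Extension: 1877 days claimed exceeds the 1265-day cap, so +1265 days → 21 February 2036.
Response Delay Deduction: −235 days → 1 July 2035.

July 1, 2035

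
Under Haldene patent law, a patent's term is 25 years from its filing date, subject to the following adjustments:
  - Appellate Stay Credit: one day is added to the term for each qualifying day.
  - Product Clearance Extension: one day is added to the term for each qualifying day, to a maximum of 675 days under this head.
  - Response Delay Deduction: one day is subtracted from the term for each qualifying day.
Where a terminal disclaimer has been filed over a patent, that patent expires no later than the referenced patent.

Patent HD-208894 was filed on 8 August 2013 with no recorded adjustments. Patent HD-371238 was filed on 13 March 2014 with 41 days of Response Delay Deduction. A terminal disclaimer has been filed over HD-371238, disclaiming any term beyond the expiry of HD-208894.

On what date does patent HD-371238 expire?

Natural term of HD-371238:
  Base: filing + 25 years → 13 March 2039.
  Response Delay Deduction: −41 days → 31 January 2039.
Expiry of referenced patent HD-208894:
  Base: filing + 25 years → 8 August 2038.
Terminal disclaimer: HD-371238 expires on the earlier of 31 January 2039 and 8 August 2038.

August 8, 2038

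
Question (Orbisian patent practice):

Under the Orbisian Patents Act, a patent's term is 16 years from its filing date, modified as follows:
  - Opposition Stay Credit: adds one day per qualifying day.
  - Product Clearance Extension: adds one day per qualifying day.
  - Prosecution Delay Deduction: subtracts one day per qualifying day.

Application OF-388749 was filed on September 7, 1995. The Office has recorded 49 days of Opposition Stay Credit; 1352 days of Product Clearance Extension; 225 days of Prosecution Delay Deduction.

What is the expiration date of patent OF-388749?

Base term: filing date + 16 years → 7 September 2011.
Opposition Stay Credit: +49 days → 26 October 2011.
Product Clearance Extension: +1352 days → 9 July 2015.
Prosecution Delay Deduction: −225 days → 26 November 2014.

November 26, 2014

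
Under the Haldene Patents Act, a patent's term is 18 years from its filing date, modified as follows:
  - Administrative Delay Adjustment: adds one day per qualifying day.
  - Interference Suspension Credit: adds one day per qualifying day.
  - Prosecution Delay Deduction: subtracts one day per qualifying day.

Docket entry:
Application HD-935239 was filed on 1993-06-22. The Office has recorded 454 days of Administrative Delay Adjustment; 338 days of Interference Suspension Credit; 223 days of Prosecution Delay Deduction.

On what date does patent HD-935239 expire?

Base term: filing date + 18 years → 22 June 2011.
Administrative Delay Adjustment: +454 days → 18 September 2012.
Interference Suspension Credit: +338 days → 22 August 2013.
Prosecution Delay Deduction: −223 days → 11 January 2013.

2013-01-11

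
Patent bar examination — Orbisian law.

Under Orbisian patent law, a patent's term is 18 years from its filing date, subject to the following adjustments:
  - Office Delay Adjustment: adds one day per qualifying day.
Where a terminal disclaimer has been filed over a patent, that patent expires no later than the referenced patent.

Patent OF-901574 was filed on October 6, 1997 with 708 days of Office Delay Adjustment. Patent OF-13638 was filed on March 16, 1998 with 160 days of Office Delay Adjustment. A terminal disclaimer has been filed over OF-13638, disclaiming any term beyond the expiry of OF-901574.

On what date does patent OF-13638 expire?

Natural term of OF-13638:
  Base: filing + 18 years → 16 March 2016.
  Office Delay Adjustment: +160 days → 23 August 2016.
Expiry of referenced patent OF-901574:
  Base: filing + 18 years → 6 October 2015.
  Office Delay Adjustment: +708 days → 13 September 2017.
Terminal disclaimer: OF-13638 expires on the earlier of 23 August 2016 and 13 September 2017.

2016-08-23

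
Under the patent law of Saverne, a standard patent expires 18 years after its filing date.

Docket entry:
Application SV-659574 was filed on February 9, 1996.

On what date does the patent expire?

February 9, 2014

Filing date + 18 years → 9 February 2014.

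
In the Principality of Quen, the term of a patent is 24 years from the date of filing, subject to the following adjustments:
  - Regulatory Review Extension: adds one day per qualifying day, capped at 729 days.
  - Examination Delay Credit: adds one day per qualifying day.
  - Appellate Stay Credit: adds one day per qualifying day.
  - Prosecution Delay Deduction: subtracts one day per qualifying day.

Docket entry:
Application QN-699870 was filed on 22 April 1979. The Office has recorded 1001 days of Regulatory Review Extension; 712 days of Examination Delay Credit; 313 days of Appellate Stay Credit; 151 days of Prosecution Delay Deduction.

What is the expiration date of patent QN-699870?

2007-09-11

Base term: filing date + 24 years → 22 April 2003.
Regulatory Review Extension: 1001 days claimed exceeds the 729-day cap, so +729 days → 20 April 2005.
Examination Delay Credit: +712 days → 2 April 2007.
Appellate Stay Credit: +313 days → 9 February 2008.
Prosecution Delay Deduction: −151 days → 11 September 2007.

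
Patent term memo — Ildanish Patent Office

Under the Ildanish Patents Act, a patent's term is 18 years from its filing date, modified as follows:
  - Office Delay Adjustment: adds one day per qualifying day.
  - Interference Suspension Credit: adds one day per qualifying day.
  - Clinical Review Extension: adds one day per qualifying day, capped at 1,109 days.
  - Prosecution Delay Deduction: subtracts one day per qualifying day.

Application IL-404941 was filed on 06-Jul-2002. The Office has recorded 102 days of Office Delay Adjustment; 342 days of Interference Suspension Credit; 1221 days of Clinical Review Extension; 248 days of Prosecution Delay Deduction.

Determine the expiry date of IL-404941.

2024-02-01

Base term: filing date + 18 years → 6 July 2020.
Office Delay Adjustment: +102 days → 16 October 2020.
Interference Suspension Credit: +342 days → 23 September 2021.
Clinical Review Extension: 1221 days claimed exceeds the 1109-day cap, so +1109 days → 6 October 2024.
Prosecution Delay Deduction: −248 days → 1 February 2024.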